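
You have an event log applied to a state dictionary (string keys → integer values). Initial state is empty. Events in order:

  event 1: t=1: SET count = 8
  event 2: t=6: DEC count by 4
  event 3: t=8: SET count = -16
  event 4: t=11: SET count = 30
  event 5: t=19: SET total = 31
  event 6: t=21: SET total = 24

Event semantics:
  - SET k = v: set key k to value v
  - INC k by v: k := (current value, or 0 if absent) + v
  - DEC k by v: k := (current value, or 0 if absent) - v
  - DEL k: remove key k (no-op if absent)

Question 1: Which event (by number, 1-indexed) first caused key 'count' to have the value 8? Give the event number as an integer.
Looking for first event where count becomes 8:
  event 1: count (absent) -> 8  <-- first match

Answer: 1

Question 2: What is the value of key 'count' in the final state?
Track key 'count' through all 6 events:
  event 1 (t=1: SET count = 8): count (absent) -> 8
  event 2 (t=6: DEC count by 4): count 8 -> 4
  event 3 (t=8: SET count = -16): count 4 -> -16
  event 4 (t=11: SET count = 30): count -16 -> 30
  event 5 (t=19: SET total = 31): count unchanged
  event 6 (t=21: SET total = 24): count unchanged
Final: count = 30

Answer: 30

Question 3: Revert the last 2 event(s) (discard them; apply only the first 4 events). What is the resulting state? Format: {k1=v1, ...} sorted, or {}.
Answer: {count=30}

Derivation:
Keep first 4 events (discard last 2):
  after event 1 (t=1: SET count = 8): {count=8}
  after event 2 (t=6: DEC count by 4): {count=4}
  after event 3 (t=8: SET count = -16): {count=-16}
  after event 4 (t=11: SET count = 30): {count=30}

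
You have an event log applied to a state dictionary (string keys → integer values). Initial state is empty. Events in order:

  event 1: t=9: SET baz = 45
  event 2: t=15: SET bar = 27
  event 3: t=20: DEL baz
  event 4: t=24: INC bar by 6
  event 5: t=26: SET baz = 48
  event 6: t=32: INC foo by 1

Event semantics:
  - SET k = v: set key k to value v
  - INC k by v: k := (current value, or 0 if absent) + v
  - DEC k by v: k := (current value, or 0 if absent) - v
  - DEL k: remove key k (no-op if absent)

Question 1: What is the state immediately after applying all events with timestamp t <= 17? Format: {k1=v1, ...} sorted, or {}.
Apply events with t <= 17 (2 events):
  after event 1 (t=9: SET baz = 45): {baz=45}
  after event 2 (t=15: SET bar = 27): {bar=27, baz=45}

Answer: {bar=27, baz=45}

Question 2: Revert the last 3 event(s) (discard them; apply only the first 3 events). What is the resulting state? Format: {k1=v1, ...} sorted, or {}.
Keep first 3 events (discard last 3):
  after event 1 (t=9: SET baz = 45): {baz=45}
  after event 2 (t=15: SET bar = 27): {bar=27, baz=45}
  after event 3 (t=20: DEL baz): {bar=27}

Answer: {bar=27}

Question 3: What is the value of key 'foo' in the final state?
Track key 'foo' through all 6 events:
  event 1 (t=9: SET baz = 45): foo unchanged
  event 2 (t=15: SET bar = 27): foo unchanged
  event 3 (t=20: DEL baz): foo unchanged
  event 4 (t=24: INC bar by 6): foo unchanged
  event 5 (t=26: SET baz = 48): foo unchanged
  event 6 (t=32: INC foo by 1): foo (absent) -> 1
Final: foo = 1

Answer: 1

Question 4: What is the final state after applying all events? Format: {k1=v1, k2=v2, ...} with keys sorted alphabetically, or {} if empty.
  after event 1 (t=9: SET baz = 45): {baz=45}
  after event 2 (t=15: SET bar = 27): {bar=27, baz=45}
  after event 3 (t=20: DEL baz): {bar=27}
  after event 4 (t=24: INC bar by 6): {bar=33}
  after event 5 (t=26: SET baz = 48): {bar=33, baz=48}
  after event 6 (t=32: INC foo by 1): {bar=33, baz=48, foo=1}

Answer: {bar=33, baz=48, foo=1}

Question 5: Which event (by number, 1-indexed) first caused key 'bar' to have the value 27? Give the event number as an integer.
Looking for first event where bar becomes 27:
  event 2: bar (absent) -> 27  <-- first match

Answer: 2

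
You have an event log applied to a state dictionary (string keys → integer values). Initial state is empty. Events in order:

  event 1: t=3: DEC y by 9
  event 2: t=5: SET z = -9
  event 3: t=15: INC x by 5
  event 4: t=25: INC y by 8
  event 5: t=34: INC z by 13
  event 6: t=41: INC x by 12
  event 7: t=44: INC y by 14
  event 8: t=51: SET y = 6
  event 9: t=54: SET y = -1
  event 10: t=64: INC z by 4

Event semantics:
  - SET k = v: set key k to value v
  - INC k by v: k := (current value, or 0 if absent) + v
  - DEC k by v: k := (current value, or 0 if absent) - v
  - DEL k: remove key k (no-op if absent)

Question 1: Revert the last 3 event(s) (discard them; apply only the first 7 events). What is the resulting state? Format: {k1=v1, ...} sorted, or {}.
Answer: {x=17, y=13, z=4}

Derivation:
Keep first 7 events (discard last 3):
  after event 1 (t=3: DEC y by 9): {y=-9}
  after event 2 (t=5: SET z = -9): {y=-9, z=-9}
  after event 3 (t=15: INC x by 5): {x=5, y=-9, z=-9}
  after event 4 (t=25: INC y by 8): {x=5, y=-1, z=-9}
  after event 5 (t=34: INC z by 13): {x=5, y=-1, z=4}
  after event 6 (t=41: INC x by 12): {x=17, y=-1, z=4}
  after event 7 (t=44: INC y by 14): {x=17, y=13, z=4}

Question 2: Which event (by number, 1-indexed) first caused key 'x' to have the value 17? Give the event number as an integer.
Answer: 6

Derivation:
Looking for first event where x becomes 17:
  event 3: x = 5
  event 4: x = 5
  event 5: x = 5
  event 6: x 5 -> 17  <-- first match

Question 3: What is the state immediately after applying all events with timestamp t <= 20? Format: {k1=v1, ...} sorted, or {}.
Apply events with t <= 20 (3 events):
  after event 1 (t=3: DEC y by 9): {y=-9}
  after event 2 (t=5: SET z = -9): {y=-9, z=-9}
  after event 3 (t=15: INC x by 5): {x=5, y=-9, z=-9}

Answer: {x=5, y=-9, z=-9}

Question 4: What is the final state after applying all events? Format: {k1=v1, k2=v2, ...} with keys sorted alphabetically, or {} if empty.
Answer: {x=17, y=-1, z=8}

Derivation:
  after event 1 (t=3: DEC y by 9): {y=-9}
  after event 2 (t=5: SET z = -9): {y=-9, z=-9}
  after event 3 (t=15: INC x by 5): {x=5, y=-9, z=-9}
  after event 4 (t=25: INC y by 8): {x=5, y=-1, z=-9}
  after event 5 (t=34: INC z by 13): {x=5, y=-1, z=4}
  after event 6 (t=41: INC x by 12): {x=17, y=-1, z=4}
  after event 7 (t=44: INC y by 14): {x=17, y=13, z=4}
  after event 8 (t=51: SET y = 6): {x=17, y=6, z=4}
  after event 9 (t=54: SET y = -1): {x=17, y=-1, z=4}
  after event 10 (t=64: INC z by 4): {x=17, y=-1, z=8}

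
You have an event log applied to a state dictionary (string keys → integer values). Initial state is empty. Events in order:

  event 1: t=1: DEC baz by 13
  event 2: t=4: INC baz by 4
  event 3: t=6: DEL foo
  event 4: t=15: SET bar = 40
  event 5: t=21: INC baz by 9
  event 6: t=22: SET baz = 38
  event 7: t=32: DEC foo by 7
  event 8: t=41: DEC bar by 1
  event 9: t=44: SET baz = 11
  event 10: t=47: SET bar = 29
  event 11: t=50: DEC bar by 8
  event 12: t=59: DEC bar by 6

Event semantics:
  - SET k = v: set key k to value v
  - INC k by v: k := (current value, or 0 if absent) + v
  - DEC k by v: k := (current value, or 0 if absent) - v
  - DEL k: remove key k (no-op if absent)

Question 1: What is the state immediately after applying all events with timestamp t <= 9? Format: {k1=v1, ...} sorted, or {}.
Apply events with t <= 9 (3 events):
  after event 1 (t=1: DEC baz by 13): {baz=-13}
  after event 2 (t=4: INC baz by 4): {baz=-9}
  after event 3 (t=6: DEL foo): {baz=-9}

Answer: {baz=-9}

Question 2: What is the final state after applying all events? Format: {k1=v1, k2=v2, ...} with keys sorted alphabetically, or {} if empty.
  after event 1 (t=1: DEC baz by 13): {baz=-13}
  after event 2 (t=4: INC baz by 4): {baz=-9}
  after event 3 (t=6: DEL foo): {baz=-9}
  after event 4 (t=15: SET bar = 40): {bar=40, baz=-9}
  after event 5 (t=21: INC baz by 9): {bar=40, baz=0}
  after event 6 (t=22: SET baz = 38): {bar=40, baz=38}
  after event 7 (t=32: DEC foo by 7): {bar=40, baz=38, foo=-7}
  after event 8 (t=41: DEC bar by 1): {bar=39, baz=38, foo=-7}
  after event 9 (t=44: SET baz = 11): {bar=39, baz=11, foo=-7}
  after event 10 (t=47: SET bar = 29): {bar=29, baz=11, foo=-7}
  after event 11 (t=50: DEC bar by 8): {bar=21, baz=11, foo=-7}
  after event 12 (t=59: DEC bar by 6): {bar=15, baz=11, foo=-7}

Answer: {bar=15, baz=11, foo=-7}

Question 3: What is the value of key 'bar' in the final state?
Answer: 15

Derivation:
Track key 'bar' through all 12 events:
  event 1 (t=1: DEC baz by 13): bar unchanged
  event 2 (t=4: INC baz by 4): bar unchanged
  event 3 (t=6: DEL foo): bar unchanged
  event 4 (t=15: SET bar = 40): bar (absent) -> 40
  event 5 (t=21: INC baz by 9): bar unchanged
  event 6 (t=22: SET baz = 38): bar unchanged
  event 7 (t=32: DEC foo by 7): bar unchanged
  event 8 (t=41: DEC bar by 1): bar 40 -> 39
  event 9 (t=44: SET baz = 11): bar unchanged
  event 10 (t=47: SET bar = 29): bar 39 -> 29
  event 11 (t=50: DEC bar by 8): bar 29 -> 21
  event 12 (t=59: DEC bar by 6): bar 21 -> 15
Final: bar = 15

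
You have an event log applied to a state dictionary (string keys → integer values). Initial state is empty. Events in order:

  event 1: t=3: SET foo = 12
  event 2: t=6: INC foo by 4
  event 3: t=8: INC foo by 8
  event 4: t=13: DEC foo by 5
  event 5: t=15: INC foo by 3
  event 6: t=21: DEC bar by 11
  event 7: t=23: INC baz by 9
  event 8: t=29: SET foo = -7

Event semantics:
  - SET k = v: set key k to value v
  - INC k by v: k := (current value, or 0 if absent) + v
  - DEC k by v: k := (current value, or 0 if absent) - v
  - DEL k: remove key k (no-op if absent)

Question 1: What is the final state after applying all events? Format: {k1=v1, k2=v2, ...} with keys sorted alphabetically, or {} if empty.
  after event 1 (t=3: SET foo = 12): {foo=12}
  after event 2 (t=6: INC foo by 4): {foo=16}
  after event 3 (t=8: INC foo by 8): {foo=24}
  after event 4 (t=13: DEC foo by 5): {foo=19}
  after event 5 (t=15: INC foo by 3): {foo=22}
  after event 6 (t=21: DEC bar by 11): {bar=-11, foo=22}
  after event 7 (t=23: INC baz by 9): {bar=-11, baz=9, foo=22}
  after event 8 (t=29: SET foo = -7): {bar=-11, baz=9, foo=-7}

Answer: {bar=-11, baz=9, foo=-7}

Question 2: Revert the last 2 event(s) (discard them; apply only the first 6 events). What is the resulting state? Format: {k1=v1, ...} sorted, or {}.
Answer: {bar=-11, foo=22}

Derivation:
Keep first 6 events (discard last 2):
  after event 1 (t=3: SET foo = 12): {foo=12}
  after event 2 (t=6: INC foo by 4): {foo=16}
  after event 3 (t=8: INC foo by 8): {foo=24}
  after event 4 (t=13: DEC foo by 5): {foo=19}
  after event 5 (t=15: INC foo by 3): {foo=22}
  after event 6 (t=21: DEC bar by 11): {bar=-11, foo=22}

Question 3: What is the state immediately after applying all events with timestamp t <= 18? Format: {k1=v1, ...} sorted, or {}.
Answer: {foo=22}

Derivation:
Apply events with t <= 18 (5 events):
  after event 1 (t=3: SET foo = 12): {foo=12}
  after event 2 (t=6: INC foo by 4): {foo=16}
  after event 3 (t=8: INC foo by 8): {foo=24}
  after event 4 (t=13: DEC foo by 5): {foo=19}
  after event 5 (t=15: INC foo by 3): {foo=22}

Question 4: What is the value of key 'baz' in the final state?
Track key 'baz' through all 8 events:
  event 1 (t=3: SET foo = 12): baz unchanged
  event 2 (t=6: INC foo by 4): baz unchanged
  event 3 (t=8: INC foo by 8): baz unchanged
  event 4 (t=13: DEC foo by 5): baz unchanged
  event 5 (t=15: INC foo by 3): baz unchanged
  event 6 (t=21: DEC bar by 11): baz unchanged
  event 7 (t=23: INC baz by 9): baz (absent) -> 9
  event 8 (t=29: SET foo = -7): baz unchanged
Final: baz = 9

Answer: 9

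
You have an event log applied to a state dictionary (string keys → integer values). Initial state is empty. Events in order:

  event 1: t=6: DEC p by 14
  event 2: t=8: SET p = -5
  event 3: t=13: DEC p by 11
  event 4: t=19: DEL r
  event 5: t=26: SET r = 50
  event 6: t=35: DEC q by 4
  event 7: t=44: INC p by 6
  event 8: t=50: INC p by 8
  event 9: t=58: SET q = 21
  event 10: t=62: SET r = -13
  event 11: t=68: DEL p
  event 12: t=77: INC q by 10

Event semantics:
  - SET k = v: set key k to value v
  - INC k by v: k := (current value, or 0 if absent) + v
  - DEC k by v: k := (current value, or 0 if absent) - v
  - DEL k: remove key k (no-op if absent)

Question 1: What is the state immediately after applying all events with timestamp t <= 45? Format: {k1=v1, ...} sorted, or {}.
Apply events with t <= 45 (7 events):
  after event 1 (t=6: DEC p by 14): {p=-14}
  after event 2 (t=8: SET p = -5): {p=-5}
  after event 3 (t=13: DEC p by 11): {p=-16}
  after event 4 (t=19: DEL r): {p=-16}
  after event 5 (t=26: SET r = 50): {p=-16, r=50}
  after event 6 (t=35: DEC q by 4): {p=-16, q=-4, r=50}
  after event 7 (t=44: INC p by 6): {p=-10, q=-4, r=50}

Answer: {p=-10, q=-4, r=50}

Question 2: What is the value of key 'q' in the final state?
Answer: 31

Derivation:
Track key 'q' through all 12 events:
  event 1 (t=6: DEC p by 14): q unchanged
  event 2 (t=8: SET p = -5): q unchanged
  event 3 (t=13: DEC p by 11): q unchanged
  event 4 (t=19: DEL r): q unchanged
  event 5 (t=26: SET r = 50): q unchanged
  event 6 (t=35: DEC q by 4): q (absent) -> -4
  event 7 (t=44: INC p by 6): q unchanged
  event 8 (t=50: INC p by 8): q unchanged
  event 9 (t=58: SET q = 21): q -4 -> 21
  event 10 (t=62: SET r = -13): q unchanged
  event 11 (t=68: DEL p): q unchanged
  event 12 (t=77: INC q by 10): q 21 -> 31
Final: q = 31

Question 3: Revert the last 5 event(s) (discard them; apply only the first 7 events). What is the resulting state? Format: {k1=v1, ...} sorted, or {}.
Keep first 7 events (discard last 5):
  after event 1 (t=6: DEC p by 14): {p=-14}
  after event 2 (t=8: SET p = -5): {p=-5}
  after event 3 (t=13: DEC p by 11): {p=-16}
  after event 4 (t=19: DEL r): {p=-16}
  after event 5 (t=26: SET r = 50): {p=-16, r=50}
  after event 6 (t=35: DEC q by 4): {p=-16, q=-4, r=50}
  after event 7 (t=44: INC p by 6): {p=-10, q=-4, r=50}

Answer: {p=-10, q=-4, r=50}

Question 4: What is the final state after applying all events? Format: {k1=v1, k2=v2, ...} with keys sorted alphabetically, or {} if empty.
  after event 1 (t=6: DEC p by 14): {p=-14}
  after event 2 (t=8: SET p = -5): {p=-5}
  after event 3 (t=13: DEC p by 11): {p=-16}
  after event 4 (t=19: DEL r): {p=-16}
  after event 5 (t=26: SET r = 50): {p=-16, r=50}
  after event 6 (t=35: DEC q by 4): {p=-16, q=-4, r=50}
  after event 7 (t=44: INC p by 6): {p=-10, q=-4, r=50}
  after event 8 (t=50: INC p by 8): {p=-2, q=-4, r=50}
  after event 9 (t=58: SET q = 21): {p=-2, q=21, r=50}
  after event 10 (t=62: SET r = -13): {p=-2, q=21, r=-13}
  after event 11 (t=68: DEL p): {q=21, r=-13}
  after event 12 (t=77: INC q by 10): {q=31, r=-13}

Answer: {q=31, r=-13}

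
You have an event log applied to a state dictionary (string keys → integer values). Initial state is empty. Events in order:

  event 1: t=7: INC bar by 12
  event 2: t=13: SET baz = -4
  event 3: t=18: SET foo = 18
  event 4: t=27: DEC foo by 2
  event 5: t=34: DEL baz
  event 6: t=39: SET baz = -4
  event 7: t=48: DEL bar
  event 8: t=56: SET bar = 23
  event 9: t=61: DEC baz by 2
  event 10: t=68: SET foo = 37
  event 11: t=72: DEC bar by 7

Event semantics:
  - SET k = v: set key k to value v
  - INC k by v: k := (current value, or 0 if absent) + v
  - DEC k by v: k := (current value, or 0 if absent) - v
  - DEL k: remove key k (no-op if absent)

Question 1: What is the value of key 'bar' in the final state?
Answer: 16

Derivation:
Track key 'bar' through all 11 events:
  event 1 (t=7: INC bar by 12): bar (absent) -> 12
  event 2 (t=13: SET baz = -4): bar unchanged
  event 3 (t=18: SET foo = 18): bar unchanged
  event 4 (t=27: DEC foo by 2): bar unchanged
  event 5 (t=34: DEL baz): bar unchanged
  event 6 (t=39: SET baz = -4): bar unchanged
  event 7 (t=48: DEL bar): bar 12 -> (absent)
  event 8 (t=56: SET bar = 23): bar (absent) -> 23
  event 9 (t=61: DEC baz by 2): bar unchanged
  event 10 (t=68: SET foo = 37): bar unchanged
  event 11 (t=72: DEC bar by 7): bar 23 -> 16
Final: bar = 16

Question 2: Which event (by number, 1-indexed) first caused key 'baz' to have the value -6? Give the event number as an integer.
Looking for first event where baz becomes -6:
  event 2: baz = -4
  event 3: baz = -4
  event 4: baz = -4
  event 5: baz = (absent)
  event 6: baz = -4
  event 7: baz = -4
  event 8: baz = -4
  event 9: baz -4 -> -6  <-- first match

Answer: 9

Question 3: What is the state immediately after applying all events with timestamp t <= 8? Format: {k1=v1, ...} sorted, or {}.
Apply events with t <= 8 (1 events):
  after event 1 (t=7: INC bar by 12): {bar=12}

Answer: {bar=12}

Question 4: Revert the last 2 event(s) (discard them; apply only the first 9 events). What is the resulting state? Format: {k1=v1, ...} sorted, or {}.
Answer: {bar=23, baz=-6, foo=16}

Derivation:
Keep first 9 events (discard last 2):
  after event 1 (t=7: INC bar by 12): {bar=12}
  after event 2 (t=13: SET baz = -4): {bar=12, baz=-4}
  after event 3 (t=18: SET foo = 18): {bar=12, baz=-4, foo=18}
  after event 4 (t=27: DEC foo by 2): {bar=12, baz=-4, foo=16}
  after event 5 (t=34: DEL baz): {bar=12, foo=16}
  after event 6 (t=39: SET baz = -4): {bar=12, baz=-4, foo=16}
  after event 7 (t=48: DEL bar): {baz=-4, foo=16}
  after event 8 (t=56: SET bar = 23): {bar=23, baz=-4, foo=16}
  after event 9 (t=61: DEC baz by 2): {bar=23, baz=-6, foo=16}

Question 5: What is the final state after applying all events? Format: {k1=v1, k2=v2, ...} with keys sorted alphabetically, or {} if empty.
  after event 1 (t=7: INC bar by 12): {bar=12}
  after event 2 (t=13: SET baz = -4): {bar=12, baz=-4}
  after event 3 (t=18: SET foo = 18): {bar=12, baz=-4, foo=18}
  after event 4 (t=27: DEC foo by 2): {bar=12, baz=-4, foo=16}
  after event 5 (t=34: DEL baz): {bar=12, foo=16}
  after event 6 (t=39: SET baz = -4): {bar=12, baz=-4, foo=16}
  after event 7 (t=48: DEL bar): {baz=-4, foo=16}
  after event 8 (t=56: SET bar = 23): {bar=23, baz=-4, foo=16}
  after event 9 (t=61: DEC baz by 2): {bar=23, baz=-6, foo=16}
  after event 10 (t=68: SET foo = 37): {bar=23, baz=-6, foo=37}
  after event 11 (t=72: DEC bar by 7): {bar=16, baz=-6, foo=37}

Answer: {bar=16, baz=-6, foo=37}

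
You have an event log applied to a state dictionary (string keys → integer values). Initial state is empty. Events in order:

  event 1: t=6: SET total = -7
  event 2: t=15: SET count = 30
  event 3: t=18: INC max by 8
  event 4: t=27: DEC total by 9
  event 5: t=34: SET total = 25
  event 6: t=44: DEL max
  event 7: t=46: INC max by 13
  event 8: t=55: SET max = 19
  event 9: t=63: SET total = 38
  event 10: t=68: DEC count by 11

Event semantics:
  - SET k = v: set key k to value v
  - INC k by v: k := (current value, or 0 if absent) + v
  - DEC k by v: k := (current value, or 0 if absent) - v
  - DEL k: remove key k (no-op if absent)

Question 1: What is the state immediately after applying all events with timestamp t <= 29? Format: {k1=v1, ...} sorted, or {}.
Apply events with t <= 29 (4 events):
  after event 1 (t=6: SET total = -7): {total=-7}
  after event 2 (t=15: SET count = 30): {count=30, total=-7}
  after event 3 (t=18: INC max by 8): {count=30, max=8, total=-7}
  after event 4 (t=27: DEC total by 9): {count=30, max=8, total=-16}

Answer: {count=30, max=8, total=-16}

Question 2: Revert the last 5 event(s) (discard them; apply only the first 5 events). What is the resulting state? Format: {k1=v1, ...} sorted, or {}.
Answer: {count=30, max=8, total=25}

Derivation:
Keep first 5 events (discard last 5):
  after event 1 (t=6: SET total = -7): {total=-7}
  after event 2 (t=15: SET count = 30): {count=30, total=-7}
  after event 3 (t=18: INC max by 8): {count=30, max=8, total=-7}
  after event 4 (t=27: DEC total by 9): {count=30, max=8, total=-16}
  after event 5 (t=34: SET total = 25): {count=30, max=8, total=25}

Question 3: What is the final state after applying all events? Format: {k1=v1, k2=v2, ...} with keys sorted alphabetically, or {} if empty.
Answer: {count=19, max=19, total=38}

Derivation:
  after event 1 (t=6: SET total = -7): {total=-7}
  after event 2 (t=15: SET count = 30): {count=30, total=-7}
  after event 3 (t=18: INC max by 8): {count=30, max=8, total=-7}
  after event 4 (t=27: DEC total by 9): {count=30, max=8, total=-16}
  after event 5 (t=34: SET total = 25): {count=30, max=8, total=25}
  after event 6 (t=44: DEL max): {count=30, total=25}
  after event 7 (t=46: INC max by 13): {count=30, max=13, total=25}
  after event 8 (t=55: SET max = 19): {count=30, max=19, total=25}
  after event 9 (t=63: SET total = 38): {count=30, max=19, total=38}
  after event 10 (t=68: DEC count by 11): {count=19, max=19, total=38}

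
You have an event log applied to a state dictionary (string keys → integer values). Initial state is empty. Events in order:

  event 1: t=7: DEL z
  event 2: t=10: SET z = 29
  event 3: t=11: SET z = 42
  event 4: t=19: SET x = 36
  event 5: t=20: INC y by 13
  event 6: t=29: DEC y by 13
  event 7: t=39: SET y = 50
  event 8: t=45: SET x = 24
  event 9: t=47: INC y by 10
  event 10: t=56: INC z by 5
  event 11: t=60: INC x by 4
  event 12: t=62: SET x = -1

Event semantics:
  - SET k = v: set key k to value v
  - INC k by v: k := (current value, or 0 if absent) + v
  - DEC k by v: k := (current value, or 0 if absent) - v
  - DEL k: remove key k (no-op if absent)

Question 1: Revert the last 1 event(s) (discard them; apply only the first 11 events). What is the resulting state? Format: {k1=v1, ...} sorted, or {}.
Keep first 11 events (discard last 1):
  after event 1 (t=7: DEL z): {}
  after event 2 (t=10: SET z = 29): {z=29}
  after event 3 (t=11: SET z = 42): {z=42}
  after event 4 (t=19: SET x = 36): {x=36, z=42}
  after event 5 (t=20: INC y by 13): {x=36, y=13, z=42}
  after event 6 (t=29: DEC y by 13): {x=36, y=0, z=42}
  after event 7 (t=39: SET y = 50): {x=36, y=50, z=42}
  after event 8 (t=45: SET x = 24): {x=24, y=50, z=42}
  after event 9 (t=47: INC y by 10): {x=24, y=60, z=42}
  after event 10 (t=56: INC z by 5): {x=24, y=60, z=47}
  after event 11 (t=60: INC x by 4): {x=28, y=60, z=47}

Answer: {x=28, y=60, z=47}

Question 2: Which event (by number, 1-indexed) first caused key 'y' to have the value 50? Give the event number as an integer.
Answer: 7

Derivation:
Looking for first event where y becomes 50:
  event 5: y = 13
  event 6: y = 0
  event 7: y 0 -> 50  <-- first match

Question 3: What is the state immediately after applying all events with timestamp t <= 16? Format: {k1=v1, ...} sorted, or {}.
Answer: {z=42}

Derivation:
Apply events with t <= 16 (3 events):
  after event 1 (t=7: DEL z): {}
  after event 2 (t=10: SET z = 29): {z=29}
  after event 3 (t=11: SET z = 42): {z=42}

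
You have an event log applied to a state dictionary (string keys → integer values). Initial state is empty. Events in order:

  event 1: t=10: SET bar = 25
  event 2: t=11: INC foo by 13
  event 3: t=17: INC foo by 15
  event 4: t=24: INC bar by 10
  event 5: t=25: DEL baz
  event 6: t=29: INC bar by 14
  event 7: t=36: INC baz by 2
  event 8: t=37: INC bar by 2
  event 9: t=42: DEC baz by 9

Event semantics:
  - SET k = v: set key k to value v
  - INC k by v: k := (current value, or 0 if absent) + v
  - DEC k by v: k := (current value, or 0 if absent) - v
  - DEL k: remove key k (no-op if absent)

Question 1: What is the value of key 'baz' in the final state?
Answer: -7

Derivation:
Track key 'baz' through all 9 events:
  event 1 (t=10: SET bar = 25): baz unchanged
  event 2 (t=11: INC foo by 13): baz unchanged
  event 3 (t=17: INC foo by 15): baz unchanged
  event 4 (t=24: INC bar by 10): baz unchanged
  event 5 (t=25: DEL baz): baz (absent) -> (absent)
  event 6 (t=29: INC bar by 14): baz unchanged
  event 7 (t=36: INC baz by 2): baz (absent) -> 2
  event 8 (t=37: INC bar by 2): baz unchanged
  event 9 (t=42: DEC baz by 9): baz 2 -> -7
Final: baz = -7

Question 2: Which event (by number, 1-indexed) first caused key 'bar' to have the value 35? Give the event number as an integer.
Looking for first event where bar becomes 35:
  event 1: bar = 25
  event 2: bar = 25
  event 3: bar = 25
  event 4: bar 25 -> 35  <-- first match

Answer: 4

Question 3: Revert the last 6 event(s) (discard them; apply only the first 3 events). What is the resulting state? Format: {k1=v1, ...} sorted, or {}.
Answer: {bar=25, foo=28}

Derivation:
Keep first 3 events (discard last 6):
  after event 1 (t=10: SET bar = 25): {bar=25}
  after event 2 (t=11: INC foo by 13): {bar=25, foo=13}
  after event 3 (t=17: INC foo by 15): {bar=25, foo=28}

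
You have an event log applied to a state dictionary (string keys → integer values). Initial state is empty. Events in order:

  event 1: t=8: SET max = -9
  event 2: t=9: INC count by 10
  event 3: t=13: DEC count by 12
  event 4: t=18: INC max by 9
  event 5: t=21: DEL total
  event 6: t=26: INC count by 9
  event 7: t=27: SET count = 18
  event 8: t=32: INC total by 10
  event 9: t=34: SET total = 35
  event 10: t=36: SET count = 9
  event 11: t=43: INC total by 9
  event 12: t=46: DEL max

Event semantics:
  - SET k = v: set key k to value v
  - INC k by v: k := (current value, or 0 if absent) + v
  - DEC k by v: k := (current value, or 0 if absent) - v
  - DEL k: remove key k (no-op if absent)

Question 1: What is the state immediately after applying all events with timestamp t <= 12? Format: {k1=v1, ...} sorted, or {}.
Apply events with t <= 12 (2 events):
  after event 1 (t=8: SET max = -9): {max=-9}
  after event 2 (t=9: INC count by 10): {count=10, max=-9}

Answer: {count=10, max=-9}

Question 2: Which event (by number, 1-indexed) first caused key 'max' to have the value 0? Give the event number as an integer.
Looking for first event where max becomes 0:
  event 1: max = -9
  event 2: max = -9
  event 3: max = -9
  event 4: max -9 -> 0  <-- first match

Answer: 4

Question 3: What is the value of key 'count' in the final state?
Track key 'count' through all 12 events:
  event 1 (t=8: SET max = -9): count unchanged
  event 2 (t=9: INC count by 10): count (absent) -> 10
  event 3 (t=13: DEC count by 12): count 10 -> -2
  event 4 (t=18: INC max by 9): count unchanged
  event 5 (t=21: DEL total): count unchanged
  event 6 (t=26: INC count by 9): count -2 -> 7
  event 7 (t=27: SET count = 18): count 7 -> 18
  event 8 (t=32: INC total by 10): count unchanged
  event 9 (t=34: SET total = 35): count unchanged
  event 10 (t=36: SET count = 9): count 18 -> 9
  event 11 (t=43: INC total by 9): count unchanged
  event 12 (t=46: DEL max): count unchanged
Final: count = 9

Answer: 9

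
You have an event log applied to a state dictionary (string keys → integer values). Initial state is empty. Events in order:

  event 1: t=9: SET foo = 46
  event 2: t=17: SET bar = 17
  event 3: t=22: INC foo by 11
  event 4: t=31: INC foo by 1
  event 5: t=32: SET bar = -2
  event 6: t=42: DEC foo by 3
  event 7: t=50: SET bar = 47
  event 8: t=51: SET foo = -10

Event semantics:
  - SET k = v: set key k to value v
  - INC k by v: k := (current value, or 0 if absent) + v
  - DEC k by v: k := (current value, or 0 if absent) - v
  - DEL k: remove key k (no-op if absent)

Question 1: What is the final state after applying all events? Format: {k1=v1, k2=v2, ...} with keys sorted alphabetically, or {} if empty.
Answer: {bar=47, foo=-10}

Derivation:
  after event 1 (t=9: SET foo = 46): {foo=46}
  after event 2 (t=17: SET bar = 17): {bar=17, foo=46}
  after event 3 (t=22: INC foo by 11): {bar=17, foo=57}
  after event 4 (t=31: INC foo by 1): {bar=17, foo=58}
  after event 5 (t=32: SET bar = -2): {bar=-2, foo=58}
  after event 6 (t=42: DEC foo by 3): {bar=-2, foo=55}
  after event 7 (t=50: SET bar = 47): {bar=47, foo=55}
  after event 8 (t=51: SET foo = -10): {bar=47, foo=-10}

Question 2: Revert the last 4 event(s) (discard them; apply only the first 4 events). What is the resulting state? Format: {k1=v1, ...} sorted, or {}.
Keep first 4 events (discard last 4):
  after event 1 (t=9: SET foo = 46): {foo=46}
  after event 2 (t=17: SET bar = 17): {bar=17, foo=46}
  after event 3 (t=22: INC foo by 11): {bar=17, foo=57}
  after event 4 (t=31: INC foo by 1): {bar=17, foo=58}

Answer: {bar=17, foo=58}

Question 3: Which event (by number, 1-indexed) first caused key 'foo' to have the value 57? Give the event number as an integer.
Answer: 3

Derivation:
Looking for first event where foo becomes 57:
  event 1: foo = 46
  event 2: foo = 46
  event 3: foo 46 -> 57  <-- first match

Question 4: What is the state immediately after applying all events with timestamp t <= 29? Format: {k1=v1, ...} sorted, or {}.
Answer: {bar=17, foo=57}

Derivation:
Apply events with t <= 29 (3 events):
  after event 1 (t=9: SET foo = 46): {foo=46}
  after event 2 (t=17: SET bar = 17): {bar=17, foo=46}
  after event 3 (t=22: INC foo by 11): {bar=17, foo=57}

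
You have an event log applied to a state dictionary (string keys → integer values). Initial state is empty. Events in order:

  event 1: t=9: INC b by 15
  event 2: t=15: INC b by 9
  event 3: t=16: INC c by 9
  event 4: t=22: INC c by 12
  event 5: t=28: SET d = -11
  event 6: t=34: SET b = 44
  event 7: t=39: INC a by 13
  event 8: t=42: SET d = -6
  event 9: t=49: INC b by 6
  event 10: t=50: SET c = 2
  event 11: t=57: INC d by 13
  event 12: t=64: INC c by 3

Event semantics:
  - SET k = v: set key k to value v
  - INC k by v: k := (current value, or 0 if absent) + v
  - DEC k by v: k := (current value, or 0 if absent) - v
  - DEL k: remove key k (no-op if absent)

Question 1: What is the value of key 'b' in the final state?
Answer: 50

Derivation:
Track key 'b' through all 12 events:
  event 1 (t=9: INC b by 15): b (absent) -> 15
  event 2 (t=15: INC b by 9): b 15 -> 24
  event 3 (t=16: INC c by 9): b unchanged
  event 4 (t=22: INC c by 12): b unchanged
  event 5 (t=28: SET d = -11): b unchanged
  event 6 (t=34: SET b = 44): b 24 -> 44
  event 7 (t=39: INC a by 13): b unchanged
  event 8 (t=42: SET d = -6): b unchanged
  event 9 (t=49: INC b by 6): b 44 -> 50
  event 10 (t=50: SET c = 2): b unchanged
  event 11 (t=57: INC d by 13): b unchanged
  event 12 (t=64: INC c by 3): b unchanged
Final: b = 50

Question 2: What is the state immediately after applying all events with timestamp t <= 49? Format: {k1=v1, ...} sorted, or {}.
Answer: {a=13, b=50, c=21, d=-6}

Derivation:
Apply events with t <= 49 (9 events):
  after event 1 (t=9: INC b by 15): {b=15}
  after event 2 (t=15: INC b by 9): {b=24}
  after event 3 (t=16: INC c by 9): {b=24, c=9}
  after event 4 (t=22: INC c by 12): {b=24, c=21}
  after event 5 (t=28: SET d = -11): {b=24, c=21, d=-11}
  after event 6 (t=34: SET b = 44): {b=44, c=21, d=-11}
  after event 7 (t=39: INC a by 13): {a=13, b=44, c=21, d=-11}
  after event 8 (t=42: SET d = -6): {a=13, b=44, c=21, d=-6}
  after event 9 (t=49: INC b by 6): {a=13, b=50, c=21, d=-6}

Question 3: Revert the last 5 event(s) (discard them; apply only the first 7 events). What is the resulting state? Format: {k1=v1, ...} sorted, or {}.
Keep first 7 events (discard last 5):
  after event 1 (t=9: INC b by 15): {b=15}
  after event 2 (t=15: INC b by 9): {b=24}
  after event 3 (t=16: INC c by 9): {b=24, c=9}
  after event 4 (t=22: INC c by 12): {b=24, c=21}
  after event 5 (t=28: SET d = -11): {b=24, c=21, d=-11}
  after event 6 (t=34: SET b = 44): {b=44, c=21, d=-11}
  after event 7 (t=39: INC a by 13): {a=13, b=44, c=21, d=-11}

Answer: {a=13, b=44, c=21, d=-11}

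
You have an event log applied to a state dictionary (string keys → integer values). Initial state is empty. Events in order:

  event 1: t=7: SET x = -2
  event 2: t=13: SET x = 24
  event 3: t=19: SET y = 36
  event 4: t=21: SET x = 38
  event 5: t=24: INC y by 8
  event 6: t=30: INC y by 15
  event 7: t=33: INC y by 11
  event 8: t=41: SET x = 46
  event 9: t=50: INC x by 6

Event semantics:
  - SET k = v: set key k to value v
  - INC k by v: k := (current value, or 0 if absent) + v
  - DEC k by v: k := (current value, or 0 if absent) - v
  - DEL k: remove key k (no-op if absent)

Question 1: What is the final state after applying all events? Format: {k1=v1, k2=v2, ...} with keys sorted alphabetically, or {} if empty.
  after event 1 (t=7: SET x = -2): {x=-2}
  after event 2 (t=13: SET x = 24): {x=24}
  after event 3 (t=19: SET y = 36): {x=24, y=36}
  after event 4 (t=21: SET x = 38): {x=38, y=36}
  after event 5 (t=24: INC y by 8): {x=38, y=44}
  after event 6 (t=30: INC y by 15): {x=38, y=59}
  after event 7 (t=33: INC y by 11): {x=38, y=70}
  after event 8 (t=41: SET x = 46): {x=46, y=70}
  after event 9 (t=50: INC x by 6): {x=52, y=70}

Answer: {x=52, y=70}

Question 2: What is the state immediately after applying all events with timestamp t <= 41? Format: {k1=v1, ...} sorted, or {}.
Answer: {x=46, y=70}

Derivation:
Apply events with t <= 41 (8 events):
  after event 1 (t=7: SET x = -2): {x=-2}
  after event 2 (t=13: SET x = 24): {x=24}
  after event 3 (t=19: SET y = 36): {x=24, y=36}
  after event 4 (t=21: SET x = 38): {x=38, y=36}
  after event 5 (t=24: INC y by 8): {x=38, y=44}
  after event 6 (t=30: INC y by 15): {x=38, y=59}
  after event 7 (t=33: INC y by 11): {x=38, y=70}
  after event 8 (t=41: SET x = 46): {x=46, y=70}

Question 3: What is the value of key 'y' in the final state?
Answer: 70

Derivation:
Track key 'y' through all 9 events:
  event 1 (t=7: SET x = -2): y unchanged
  event 2 (t=13: SET x = 24): y unchanged
  event 3 (t=19: SET y = 36): y (absent) -> 36
  event 4 (t=21: SET x = 38): y unchanged
  event 5 (t=24: INC y by 8): y 36 -> 44
  event 6 (t=30: INC y by 15): y 44 -> 59
  event 7 (t=33: INC y by 11): y 59 -> 70
  event 8 (t=41: SET x = 46): y unchanged
  event 9 (t=50: INC x by 6): y unchanged
Final: y = 70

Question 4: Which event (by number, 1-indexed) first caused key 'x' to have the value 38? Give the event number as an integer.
Answer: 4

Derivation:
Looking for first event where x becomes 38:
  event 1: x = -2
  event 2: x = 24
  event 3: x = 24
  event 4: x 24 -> 38  <-- first match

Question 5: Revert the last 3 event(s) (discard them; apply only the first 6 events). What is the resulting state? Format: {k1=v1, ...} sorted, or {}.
Answer: {x=38, y=59}

Derivation:
Keep first 6 events (discard last 3):
  after event 1 (t=7: SET x = -2): {x=-2}
  after event 2 (t=13: SET x = 24): {x=24}
  after event 3 (t=19: SET y = 36): {x=24, y=36}
  after event 4 (t=21: SET x = 38): {x=38, y=36}
  after event 5 (t=24: INC y by 8): {x=38, y=44}
  after event 6 (t=30: INC y by 15): {x=38, y=59}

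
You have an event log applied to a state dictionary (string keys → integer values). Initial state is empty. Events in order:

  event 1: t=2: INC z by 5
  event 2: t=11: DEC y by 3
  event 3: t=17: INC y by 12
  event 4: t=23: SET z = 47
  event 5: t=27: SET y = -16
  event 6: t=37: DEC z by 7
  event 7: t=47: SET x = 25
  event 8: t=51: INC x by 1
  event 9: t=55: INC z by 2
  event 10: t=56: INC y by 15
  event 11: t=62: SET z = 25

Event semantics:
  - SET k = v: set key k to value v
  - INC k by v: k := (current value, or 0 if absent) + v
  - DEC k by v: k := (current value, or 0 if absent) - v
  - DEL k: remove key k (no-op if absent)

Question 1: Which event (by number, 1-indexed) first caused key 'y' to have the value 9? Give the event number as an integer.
Looking for first event where y becomes 9:
  event 2: y = -3
  event 3: y -3 -> 9  <-- first match

Answer: 3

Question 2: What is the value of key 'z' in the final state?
Track key 'z' through all 11 events:
  event 1 (t=2: INC z by 5): z (absent) -> 5
  event 2 (t=11: DEC y by 3): z unchanged
  event 3 (t=17: INC y by 12): z unchanged
  event 4 (t=23: SET z = 47): z 5 -> 47
  event 5 (t=27: SET y = -16): z unchanged
  event 6 (t=37: DEC z by 7): z 47 -> 40
  event 7 (t=47: SET x = 25): z unchanged
  event 8 (t=51: INC x by 1): z unchanged
  event 9 (t=55: INC z by 2): z 40 -> 42
  event 10 (t=56: INC y by 15): z unchanged
  event 11 (t=62: SET z = 25): z 42 -> 25
Final: z = 25

Answer: 25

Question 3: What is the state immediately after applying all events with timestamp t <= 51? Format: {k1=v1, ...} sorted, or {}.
Answer: {x=26, y=-16, z=40}

Derivation:
Apply events with t <= 51 (8 events):
  after event 1 (t=2: INC z by 5): {z=5}
  after event 2 (t=11: DEC y by 3): {y=-3, z=5}
  after event 3 (t=17: INC y by 12): {y=9, z=5}
  after event 4 (t=23: SET z = 47): {y=9, z=47}
  after event 5 (t=27: SET y = -16): {y=-16, z=47}
  after event 6 (t=37: DEC z by 7): {y=-16, z=40}
  after event 7 (t=47: SET x = 25): {x=25, y=-16, z=40}
  after event 8 (t=51: INC x by 1): {x=26, y=-16, z=40}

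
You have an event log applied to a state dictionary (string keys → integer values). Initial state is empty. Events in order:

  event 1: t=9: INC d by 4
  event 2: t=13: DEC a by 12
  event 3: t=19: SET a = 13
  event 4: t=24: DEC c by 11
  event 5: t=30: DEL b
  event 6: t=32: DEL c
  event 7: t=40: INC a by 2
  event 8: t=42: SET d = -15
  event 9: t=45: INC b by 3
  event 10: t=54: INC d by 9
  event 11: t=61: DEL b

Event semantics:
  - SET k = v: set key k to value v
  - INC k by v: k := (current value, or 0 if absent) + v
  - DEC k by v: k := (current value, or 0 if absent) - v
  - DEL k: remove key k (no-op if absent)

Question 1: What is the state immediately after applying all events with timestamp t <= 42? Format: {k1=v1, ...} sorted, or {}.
Answer: {a=15, d=-15}

Derivation:
Apply events with t <= 42 (8 events):
  after event 1 (t=9: INC d by 4): {d=4}
  after event 2 (t=13: DEC a by 12): {a=-12, d=4}
  after event 3 (t=19: SET a = 13): {a=13, d=4}
  after event 4 (t=24: DEC c by 11): {a=13, c=-11, d=4}
  after event 5 (t=30: DEL b): {a=13, c=-11, d=4}
  after event 6 (t=32: DEL c): {a=13, d=4}
  after event 7 (t=40: INC a by 2): {a=15, d=4}
  after event 8 (t=42: SET d = -15): {a=15, d=-15}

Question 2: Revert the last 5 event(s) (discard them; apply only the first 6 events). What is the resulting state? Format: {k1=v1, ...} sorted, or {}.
Answer: {a=13, d=4}

Derivation:
Keep first 6 events (discard last 5):
  after event 1 (t=9: INC d by 4): {d=4}
  after event 2 (t=13: DEC a by 12): {a=-12, d=4}
  after event 3 (t=19: SET a = 13): {a=13, d=4}
  after event 4 (t=24: DEC c by 11): {a=13, c=-11, d=4}
  after event 5 (t=30: DEL b): {a=13, c=-11, d=4}
  after event 6 (t=32: DEL c): {a=13, d=4}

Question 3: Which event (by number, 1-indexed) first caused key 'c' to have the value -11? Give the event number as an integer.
Answer: 4

Derivation:
Looking for first event where c becomes -11:
  event 4: c (absent) -> -11  <-- first match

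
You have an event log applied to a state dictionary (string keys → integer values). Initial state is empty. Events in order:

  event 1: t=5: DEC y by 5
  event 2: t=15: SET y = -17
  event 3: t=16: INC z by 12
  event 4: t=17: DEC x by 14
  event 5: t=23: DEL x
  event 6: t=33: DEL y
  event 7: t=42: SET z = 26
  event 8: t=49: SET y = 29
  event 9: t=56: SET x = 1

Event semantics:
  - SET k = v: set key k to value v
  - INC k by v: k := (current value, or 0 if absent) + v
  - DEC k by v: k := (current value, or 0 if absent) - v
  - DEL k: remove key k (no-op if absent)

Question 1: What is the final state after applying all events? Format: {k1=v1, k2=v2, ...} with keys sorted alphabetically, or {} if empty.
Answer: {x=1, y=29, z=26}

Derivation:
  after event 1 (t=5: DEC y by 5): {y=-5}
  after event 2 (t=15: SET y = -17): {y=-17}
  after event 3 (t=16: INC z by 12): {y=-17, z=12}
  after event 4 (t=17: DEC x by 14): {x=-14, y=-17, z=12}
  after event 5 (t=23: DEL x): {y=-17, z=12}
  after event 6 (t=33: DEL y): {z=12}
  after event 7 (t=42: SET z = 26): {z=26}
  after event 8 (t=49: SET y = 29): {y=29, z=26}
  after event 9 (t=56: SET x = 1): {x=1, y=29, z=26}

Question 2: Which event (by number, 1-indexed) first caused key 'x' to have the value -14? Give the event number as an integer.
Answer: 4

Derivation:
Looking for first event where x becomes -14:
  event 4: x (absent) -> -14  <-- first match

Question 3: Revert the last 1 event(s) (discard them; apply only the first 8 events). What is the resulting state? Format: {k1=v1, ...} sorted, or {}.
Answer: {y=29, z=26}

Derivation:
Keep first 8 events (discard last 1):
  after event 1 (t=5: DEC y by 5): {y=-5}
  after event 2 (t=15: SET y = -17): {y=-17}
  after event 3 (t=16: INC z by 12): {y=-17, z=12}
  after event 4 (t=17: DEC x by 14): {x=-14, y=-17, z=12}
  after event 5 (t=23: DEL x): {y=-17, z=12}
  after event 6 (t=33: DEL y): {z=12}
  after event 7 (t=42: SET z = 26): {z=26}
  after event 8 (t=49: SET y = 29): {y=29, z=26}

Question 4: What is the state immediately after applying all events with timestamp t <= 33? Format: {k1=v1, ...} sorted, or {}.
Answer: {z=12}

Derivation:
Apply events with t <= 33 (6 events):
  after event 1 (t=5: DEC y by 5): {y=-5}
  after event 2 (t=15: SET y = -17): {y=-17}
  after event 3 (t=16: INC z by 12): {y=-17, z=12}
  after event 4 (t=17: DEC x by 14): {x=-14, y=-17, z=12}
  after event 5 (t=23: DEL x): {y=-17, z=12}
  after event 6 (t=33: DEL y): {z=12}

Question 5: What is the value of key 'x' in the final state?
Answer: 1

Derivation:
Track key 'x' through all 9 events:
  event 1 (t=5: DEC y by 5): x unchanged
  event 2 (t=15: SET y = -17): x unchanged
  event 3 (t=16: INC z by 12): x unchanged
  event 4 (t=17: DEC x by 14): x (absent) -> -14
  event 5 (t=23: DEL x): x -14 -> (absent)
  event 6 (t=33: DEL y): x unchanged
  event 7 (t=42: SET z = 26): x unchanged
  event 8 (t=49: SET y = 29): x unchanged
  event 9 (t=56: SET x = 1): x (absent) -> 1
Final: x = 1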